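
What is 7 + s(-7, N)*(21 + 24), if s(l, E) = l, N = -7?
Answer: -308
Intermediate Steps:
7 + s(-7, N)*(21 + 24) = 7 - 7*(21 + 24) = 7 - 7*45 = 7 - 315 = -308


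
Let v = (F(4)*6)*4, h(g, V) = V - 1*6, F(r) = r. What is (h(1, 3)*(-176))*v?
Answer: 50688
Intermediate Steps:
h(g, V) = -6 + V (h(g, V) = V - 6 = -6 + V)
v = 96 (v = (4*6)*4 = 24*4 = 96)
(h(1, 3)*(-176))*v = ((-6 + 3)*(-176))*96 = -3*(-176)*96 = 528*96 = 50688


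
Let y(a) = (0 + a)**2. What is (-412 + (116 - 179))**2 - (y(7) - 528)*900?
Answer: 656725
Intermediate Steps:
y(a) = a**2
(-412 + (116 - 179))**2 - (y(7) - 528)*900 = (-412 + (116 - 179))**2 - (7**2 - 528)*900 = (-412 - 63)**2 - (49 - 528)*900 = (-475)**2 - (-479)*900 = 225625 - 1*(-431100) = 225625 + 431100 = 656725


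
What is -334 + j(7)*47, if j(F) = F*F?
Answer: 1969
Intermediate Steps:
j(F) = F²
-334 + j(7)*47 = -334 + 7²*47 = -334 + 49*47 = -334 + 2303 = 1969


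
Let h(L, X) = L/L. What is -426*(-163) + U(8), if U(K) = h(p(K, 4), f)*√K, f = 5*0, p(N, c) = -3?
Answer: 69438 + 2*√2 ≈ 69441.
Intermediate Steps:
f = 0
h(L, X) = 1
U(K) = √K (U(K) = 1*√K = √K)
-426*(-163) + U(8) = -426*(-163) + √8 = 69438 + 2*√2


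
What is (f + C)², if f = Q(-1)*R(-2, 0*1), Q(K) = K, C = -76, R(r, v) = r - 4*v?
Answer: 5476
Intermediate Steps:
f = 2 (f = -(-2 - 0) = -(-2 - 4*0) = -(-2 + 0) = -1*(-2) = 2)
(f + C)² = (2 - 76)² = (-74)² = 5476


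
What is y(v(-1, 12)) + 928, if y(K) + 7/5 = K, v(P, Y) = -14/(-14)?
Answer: 4638/5 ≈ 927.60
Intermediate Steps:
v(P, Y) = 1 (v(P, Y) = -14*(-1/14) = 1)
y(K) = -7/5 + K
y(v(-1, 12)) + 928 = (-7/5 + 1) + 928 = -⅖ + 928 = 4638/5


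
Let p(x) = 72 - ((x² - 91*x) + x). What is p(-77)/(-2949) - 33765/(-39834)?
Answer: 67658927/13052274 ≈ 5.1837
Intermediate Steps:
p(x) = 72 - x² + 90*x (p(x) = 72 - (x² - 90*x) = 72 + (-x² + 90*x) = 72 - x² + 90*x)
p(-77)/(-2949) - 33765/(-39834) = (72 - 1*(-77)² + 90*(-77))/(-2949) - 33765/(-39834) = (72 - 1*5929 - 6930)*(-1/2949) - 33765*(-1/39834) = (72 - 5929 - 6930)*(-1/2949) + 11255/13278 = -12787*(-1/2949) + 11255/13278 = 12787/2949 + 11255/13278 = 67658927/13052274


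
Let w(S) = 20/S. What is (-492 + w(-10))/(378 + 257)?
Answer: -494/635 ≈ -0.77795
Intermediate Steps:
(-492 + w(-10))/(378 + 257) = (-492 + 20/(-10))/(378 + 257) = (-492 + 20*(-⅒))/635 = (-492 - 2)*(1/635) = -494*1/635 = -494/635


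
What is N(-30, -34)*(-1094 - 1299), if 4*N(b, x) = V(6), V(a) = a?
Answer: -7179/2 ≈ -3589.5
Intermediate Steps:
N(b, x) = 3/2 (N(b, x) = (¼)*6 = 3/2)
N(-30, -34)*(-1094 - 1299) = 3*(-1094 - 1299)/2 = (3/2)*(-2393) = -7179/2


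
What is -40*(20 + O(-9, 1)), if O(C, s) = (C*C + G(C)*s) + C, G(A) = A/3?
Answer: -3560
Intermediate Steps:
G(A) = A/3 (G(A) = A*(1/3) = A/3)
O(C, s) = C + C**2 + C*s/3 (O(C, s) = (C*C + (C/3)*s) + C = (C**2 + C*s/3) + C = C + C**2 + C*s/3)
-40*(20 + O(-9, 1)) = -40*(20 + (1/3)*(-9)*(3 + 1 + 3*(-9))) = -40*(20 + (1/3)*(-9)*(3 + 1 - 27)) = -40*(20 + (1/3)*(-9)*(-23)) = -40*(20 + 69) = -40*89 = -3560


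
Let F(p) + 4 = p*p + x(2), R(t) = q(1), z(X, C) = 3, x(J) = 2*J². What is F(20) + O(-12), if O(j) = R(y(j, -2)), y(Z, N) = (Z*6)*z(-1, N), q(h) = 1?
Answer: 405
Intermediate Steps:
y(Z, N) = 18*Z (y(Z, N) = (Z*6)*3 = (6*Z)*3 = 18*Z)
R(t) = 1
F(p) = 4 + p² (F(p) = -4 + (p*p + 2*2²) = -4 + (p² + 2*4) = -4 + (p² + 8) = -4 + (8 + p²) = 4 + p²)
O(j) = 1
F(20) + O(-12) = (4 + 20²) + 1 = (4 + 400) + 1 = 404 + 1 = 405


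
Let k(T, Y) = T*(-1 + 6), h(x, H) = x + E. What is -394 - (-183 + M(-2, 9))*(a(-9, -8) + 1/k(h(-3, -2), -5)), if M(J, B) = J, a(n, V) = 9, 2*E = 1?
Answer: 6281/5 ≈ 1256.2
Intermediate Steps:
E = ½ (E = (½)*1 = ½ ≈ 0.50000)
h(x, H) = ½ + x (h(x, H) = x + ½ = ½ + x)
k(T, Y) = 5*T (k(T, Y) = T*5 = 5*T)
-394 - (-183 + M(-2, 9))*(a(-9, -8) + 1/k(h(-3, -2), -5)) = -394 - (-183 - 2)*(9 + 1/(5*(½ - 3))) = -394 - (-185)*(9 + 1/(5*(-5/2))) = -394 - (-185)*(9 + 1/(-25/2)) = -394 - (-185)*(9 - 2/25) = -394 - (-185)*223/25 = -394 - 1*(-8251/5) = -394 + 8251/5 = 6281/5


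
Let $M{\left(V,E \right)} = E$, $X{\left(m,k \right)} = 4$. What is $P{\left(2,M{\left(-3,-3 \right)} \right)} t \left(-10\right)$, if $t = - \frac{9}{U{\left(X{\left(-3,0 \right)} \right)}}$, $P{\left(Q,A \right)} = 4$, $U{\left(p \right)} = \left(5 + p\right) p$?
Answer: $10$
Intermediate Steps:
$U{\left(p \right)} = p \left(5 + p\right)$
$t = - \frac{1}{4}$ ($t = - \frac{9}{4 \left(5 + 4\right)} = - \frac{9}{4 \cdot 9} = - \frac{9}{36} = \left(-9\right) \frac{1}{36} = - \frac{1}{4} \approx -0.25$)
$P{\left(2,M{\left(-3,-3 \right)} \right)} t \left(-10\right) = 4 \left(- \frac{1}{4}\right) \left(-10\right) = \left(-1\right) \left(-10\right) = 10$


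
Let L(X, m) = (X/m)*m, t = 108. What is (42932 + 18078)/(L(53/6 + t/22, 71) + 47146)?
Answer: 4026660/3112543 ≈ 1.2937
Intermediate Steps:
L(X, m) = X
(42932 + 18078)/(L(53/6 + t/22, 71) + 47146) = (42932 + 18078)/((53/6 + 108/22) + 47146) = 61010/((53*(⅙) + 108*(1/22)) + 47146) = 61010/((53/6 + 54/11) + 47146) = 61010/(907/66 + 47146) = 61010/(3112543/66) = 61010*(66/3112543) = 4026660/3112543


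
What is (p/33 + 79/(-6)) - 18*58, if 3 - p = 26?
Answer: -23273/22 ≈ -1057.9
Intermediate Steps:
p = -23 (p = 3 - 1*26 = 3 - 26 = -23)
(p/33 + 79/(-6)) - 18*58 = (-23/33 + 79/(-6)) - 18*58 = (-23*1/33 + 79*(-⅙)) - 1044 = (-23/33 - 79/6) - 1044 = -305/22 - 1044 = -23273/22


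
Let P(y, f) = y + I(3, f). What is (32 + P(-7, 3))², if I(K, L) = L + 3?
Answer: 961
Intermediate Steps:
I(K, L) = 3 + L
P(y, f) = 3 + f + y (P(y, f) = y + (3 + f) = 3 + f + y)
(32 + P(-7, 3))² = (32 + (3 + 3 - 7))² = (32 - 1)² = 31² = 961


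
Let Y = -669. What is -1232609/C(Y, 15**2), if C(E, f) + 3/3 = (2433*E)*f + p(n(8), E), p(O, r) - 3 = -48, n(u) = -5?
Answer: 1232609/366227371 ≈ 0.0033657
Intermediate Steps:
p(O, r) = -45 (p(O, r) = 3 - 48 = -45)
C(E, f) = -46 + 2433*E*f (C(E, f) = -1 + ((2433*E)*f - 45) = -1 + (2433*E*f - 45) = -1 + (-45 + 2433*E*f) = -46 + 2433*E*f)
-1232609/C(Y, 15**2) = -1232609/(-46 + 2433*(-669)*15**2) = -1232609/(-46 + 2433*(-669)*225) = -1232609/(-46 - 366227325) = -1232609/(-366227371) = -1232609*(-1/366227371) = 1232609/366227371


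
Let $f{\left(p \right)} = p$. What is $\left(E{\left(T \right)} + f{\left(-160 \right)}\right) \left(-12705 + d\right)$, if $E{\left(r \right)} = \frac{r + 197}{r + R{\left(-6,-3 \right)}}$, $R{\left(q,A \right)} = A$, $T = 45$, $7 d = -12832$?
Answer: $\frac{329623313}{147} \approx 2.2423 \cdot 10^{6}$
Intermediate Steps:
$d = - \frac{12832}{7}$ ($d = \frac{1}{7} \left(-12832\right) = - \frac{12832}{7} \approx -1833.1$)
$E{\left(r \right)} = \frac{197 + r}{-3 + r}$ ($E{\left(r \right)} = \frac{r + 197}{r - 3} = \frac{197 + r}{-3 + r}$)
$\left(E{\left(T \right)} + f{\left(-160 \right)}\right) \left(-12705 + d\right) = \left(\frac{197 + 45}{-3 + 45} - 160\right) \left(-12705 - \frac{12832}{7}\right) = \left(\frac{1}{42} \cdot 242 - 160\right) \left(- \frac{101767}{7}\right) = \left(\frac{121}{21} - 160\right) \left(- \frac{101767}{7}\right) = \left(- \frac{3239}{21}\right) \left(- \frac{101767}{7}\right) = \frac{329623313}{147}$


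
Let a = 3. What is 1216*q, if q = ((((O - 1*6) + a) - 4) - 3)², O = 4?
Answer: 43776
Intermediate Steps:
q = 36 (q = ((((4 - 1*6) + 3) - 4) - 3)² = ((((4 - 6) + 3) - 4) - 3)² = (((-2 + 3) - 4) - 3)² = ((1 - 4) - 3)² = (-3 - 3)² = (-6)² = 36)
1216*q = 1216*36 = 43776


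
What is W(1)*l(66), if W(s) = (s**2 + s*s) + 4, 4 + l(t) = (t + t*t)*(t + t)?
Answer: 3502200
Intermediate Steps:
l(t) = -4 + 2*t*(t + t**2) (l(t) = -4 + (t + t*t)*(t + t) = -4 + (t + t**2)*(2*t) = -4 + 2*t*(t + t**2))
W(s) = 4 + 2*s**2 (W(s) = (s**2 + s**2) + 4 = 2*s**2 + 4 = 4 + 2*s**2)
W(1)*l(66) = (4 + 2*1**2)*(-4 + 2*66**2 + 2*66**3) = (4 + 2*1)*(-4 + 2*4356 + 2*287496) = (4 + 2)*(-4 + 8712 + 574992) = 6*583700 = 3502200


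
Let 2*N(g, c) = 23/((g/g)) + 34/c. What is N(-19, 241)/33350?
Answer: 5577/16074700 ≈ 0.00034694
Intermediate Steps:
N(g, c) = 23/2 + 17/c (N(g, c) = (23/((g/g)) + 34/c)/2 = (23/1 + 34/c)/2 = (23*1 + 34/c)/2 = (23 + 34/c)/2 = 23/2 + 17/c)
N(-19, 241)/33350 = (23/2 + 17/241)/33350 = (23/2 + 17*(1/241))*(1/33350) = (23/2 + 17/241)*(1/33350) = (5577/482)*(1/33350) = 5577/16074700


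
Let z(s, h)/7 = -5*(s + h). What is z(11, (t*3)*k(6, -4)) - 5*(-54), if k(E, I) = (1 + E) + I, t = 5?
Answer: -1690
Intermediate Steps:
k(E, I) = 1 + E + I
z(s, h) = -35*h - 35*s (z(s, h) = 7*(-5*(s + h)) = 7*(-5*(h + s)) = 7*(-5*h - 5*s) = -35*h - 35*s)
z(11, (t*3)*k(6, -4)) - 5*(-54) = (-35*5*3*(1 + 6 - 4) - 35*11) - 5*(-54) = (-525*3 - 385) + 270 = (-35*45 - 385) + 270 = (-1575 - 385) + 270 = -1960 + 270 = -1690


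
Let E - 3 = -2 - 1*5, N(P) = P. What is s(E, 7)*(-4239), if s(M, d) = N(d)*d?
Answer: -207711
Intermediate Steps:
E = -4 (E = 3 + (-2 - 1*5) = 3 + (-2 - 5) = 3 - 7 = -4)
s(M, d) = d**2 (s(M, d) = d*d = d**2)
s(E, 7)*(-4239) = 7**2*(-4239) = 49*(-4239) = -207711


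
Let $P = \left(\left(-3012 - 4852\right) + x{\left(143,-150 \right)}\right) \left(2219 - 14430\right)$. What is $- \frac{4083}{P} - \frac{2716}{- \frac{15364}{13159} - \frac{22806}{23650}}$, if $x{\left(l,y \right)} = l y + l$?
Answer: $\frac{150541537261503967009}{118165065477280537} \approx 1274.0$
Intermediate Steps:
$x{\left(l,y \right)} = l + l y$
$P = 356207081$ ($P = \left(\left(-3012 - 4852\right) + 143 \left(1 - 150\right)\right) \left(2219 - 14430\right) = \left(-7864 + 143 \left(-149\right)\right) \left(-12211\right) = \left(-7864 - 21307\right) \left(-12211\right) = \left(-29171\right) \left(-12211\right) = 356207081$)
$- \frac{4083}{P} - \frac{2716}{- \frac{15364}{13159} - \frac{22806}{23650}} = - \frac{4083}{356207081} - \frac{2716}{- \frac{15364}{13159} - \frac{22806}{23650}} = \left(-4083\right) \frac{1}{356207081} - \frac{2716}{\left(-15364\right) \frac{1}{13159} - \frac{11403}{11825}} = - \frac{4083}{356207081} - \frac{2716}{- \frac{15364}{13159} - \frac{11403}{11825}} = - \frac{4083}{356207081} - \frac{2716}{- \frac{331731377}{155605175}} = - \frac{4083}{356207081} - - \frac{422623655300}{331731377} = - \frac{4083}{356207081} + \frac{422623655300}{331731377} = \frac{150541537261503967009}{118165065477280537}$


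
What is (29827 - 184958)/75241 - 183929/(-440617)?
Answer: -54514353938/33152463697 ≈ -1.6444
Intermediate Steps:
(29827 - 184958)/75241 - 183929/(-440617) = -155131*1/75241 - 183929*(-1/440617) = -155131/75241 + 183929/440617 = -54514353938/33152463697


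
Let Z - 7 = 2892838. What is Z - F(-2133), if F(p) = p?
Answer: 2894978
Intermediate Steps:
Z = 2892845 (Z = 7 + 2892838 = 2892845)
Z - F(-2133) = 2892845 - 1*(-2133) = 2892845 + 2133 = 2894978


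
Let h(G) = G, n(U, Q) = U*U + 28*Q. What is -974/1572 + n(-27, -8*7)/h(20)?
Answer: -334597/7860 ≈ -42.570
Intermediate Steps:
n(U, Q) = U² + 28*Q
-974/1572 + n(-27, -8*7)/h(20) = -974/1572 + ((-27)² + 28*(-8*7))/20 = -974*1/1572 + (729 + 28*(-56))*(1/20) = -487/786 + (729 - 1568)*(1/20) = -487/786 - 839*1/20 = -487/786 - 839/20 = -334597/7860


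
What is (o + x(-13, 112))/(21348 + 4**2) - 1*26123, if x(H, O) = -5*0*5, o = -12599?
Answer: -558104371/21364 ≈ -26124.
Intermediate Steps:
x(H, O) = 0 (x(H, O) = 0*5 = 0)
(o + x(-13, 112))/(21348 + 4**2) - 1*26123 = (-12599 + 0)/(21348 + 4**2) - 1*26123 = -12599/(21348 + 16) - 26123 = -12599/21364 - 26123 = -558104371/21364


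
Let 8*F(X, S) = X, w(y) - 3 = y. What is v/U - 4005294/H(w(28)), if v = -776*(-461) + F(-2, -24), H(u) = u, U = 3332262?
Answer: -17795570540293/137733496 ≈ -1.2920e+5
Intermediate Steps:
w(y) = 3 + y
F(X, S) = X/8
v = 1430943/4 (v = -776*(-461) + (⅛)*(-2) = 357736 - ¼ = 1430943/4 ≈ 3.5774e+5)
v/U - 4005294/H(w(28)) = (1430943/4)/3332262 - 4005294/(3 + 28) = (1430943/4)*(1/3332262) - 4005294/31 = 476981/4443016 - 4005294*1/31 = 476981/4443016 - 4005294/31 = -17795570540293/137733496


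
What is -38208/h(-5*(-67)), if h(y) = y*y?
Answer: -38208/112225 ≈ -0.34046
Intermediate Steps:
h(y) = y²
-38208/h(-5*(-67)) = -38208/((-5*(-67))²) = -38208/(335²) = -38208/112225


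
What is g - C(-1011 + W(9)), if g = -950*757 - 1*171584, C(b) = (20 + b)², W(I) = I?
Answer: -1855058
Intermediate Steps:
g = -890734 (g = -719150 - 171584 = -890734)
g - C(-1011 + W(9)) = -890734 - (20 + (-1011 + 9))² = -890734 - (20 - 1002)² = -890734 - 1*(-982)² = -890734 - 1*964324 = -890734 - 964324 = -1855058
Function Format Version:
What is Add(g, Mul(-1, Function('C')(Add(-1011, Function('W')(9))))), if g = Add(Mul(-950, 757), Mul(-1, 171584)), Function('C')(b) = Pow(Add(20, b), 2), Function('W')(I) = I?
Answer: -1855058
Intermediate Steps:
g = -890734 (g = Add(-719150, -171584) = -890734)
Add(g, Mul(-1, Function('C')(Add(-1011, Function('W')(9))))) = Add(-890734, Mul(-1, Pow(Add(20, Add(-1011, 9)), 2))) = Add(-890734, Mul(-1, Pow(Add(20, -1002), 2))) = Add(-890734, Mul(-1, Pow(-982, 2))) = Add(-890734, Mul(-1, 964324)) = Add(-890734, -964324) = -1855058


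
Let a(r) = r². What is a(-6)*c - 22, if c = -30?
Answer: -1102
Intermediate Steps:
a(-6)*c - 22 = (-6)²*(-30) - 22 = 36*(-30) - 22 = -1080 - 22 = -1102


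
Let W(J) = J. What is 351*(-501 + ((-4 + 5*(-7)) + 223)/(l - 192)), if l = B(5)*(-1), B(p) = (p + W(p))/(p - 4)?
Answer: -17793243/101 ≈ -1.7617e+5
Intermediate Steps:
B(p) = 2*p/(-4 + p) (B(p) = (p + p)/(p - 4) = (2*p)/(-4 + p) = 2*p/(-4 + p))
l = -10 (l = (2*5/(-4 + 5))*(-1) = (2*5/1)*(-1) = (2*5*1)*(-1) = 10*(-1) = -10)
351*(-501 + ((-4 + 5*(-7)) + 223)/(l - 192)) = 351*(-501 + ((-4 + 5*(-7)) + 223)/(-10 - 192)) = 351*(-501 + ((-4 - 35) + 223)/(-202)) = 351*(-501 + (-39 + 223)*(-1/202)) = 351*(-501 + 184*(-1/202)) = 351*(-501 - 92/101) = 351*(-50693/101) = -17793243/101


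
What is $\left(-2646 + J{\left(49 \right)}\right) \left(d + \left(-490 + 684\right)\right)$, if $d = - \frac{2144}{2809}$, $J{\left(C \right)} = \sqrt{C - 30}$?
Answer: $- \frac{1436254092}{2809} + \frac{542802 \sqrt{19}}{2809} \approx -5.1046 \cdot 10^{5}$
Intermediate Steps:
$J{\left(C \right)} = \sqrt{-30 + C}$
$d = - \frac{2144}{2809}$ ($d = \left(-2144\right) \frac{1}{2809} = - \frac{2144}{2809} \approx -0.76326$)
$\left(-2646 + J{\left(49 \right)}\right) \left(d + \left(-490 + 684\right)\right) = \left(-2646 + \sqrt{-30 + 49}\right) \left(- \frac{2144}{2809} + \left(-490 + 684\right)\right) = \left(-2646 + \sqrt{19}\right) \left(- \frac{2144}{2809} + 194\right) = \left(-2646 + \sqrt{19}\right) \frac{542802}{2809} = - \frac{1436254092}{2809} + \frac{542802 \sqrt{19}}{2809}$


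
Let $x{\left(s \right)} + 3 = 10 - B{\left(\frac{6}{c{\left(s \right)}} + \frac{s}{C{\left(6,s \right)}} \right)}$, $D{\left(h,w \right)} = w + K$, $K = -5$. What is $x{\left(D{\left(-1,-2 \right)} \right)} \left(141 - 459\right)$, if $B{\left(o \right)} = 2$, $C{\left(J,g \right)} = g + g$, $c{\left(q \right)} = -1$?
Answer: $-1590$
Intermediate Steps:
$C{\left(J,g \right)} = 2 g$
$D{\left(h,w \right)} = -5 + w$ ($D{\left(h,w \right)} = w - 5 = -5 + w$)
$x{\left(s \right)} = 5$ ($x{\left(s \right)} = -3 + \left(10 - 2\right) = -3 + 8 = 5$)
$x{\left(D{\left(-1,-2 \right)} \right)} \left(141 - 459\right) = 5 \left(141 - 459\right) = 5 \left(-318\right) = -1590$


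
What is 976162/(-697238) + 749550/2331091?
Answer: -2713479427/2515983323 ≈ -1.0785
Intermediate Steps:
976162/(-697238) + 749550/2331091 = 976162*(-1/697238) + 749550*(1/2331091) = -488081/348619 + 39450/122689 = -2713479427/2515983323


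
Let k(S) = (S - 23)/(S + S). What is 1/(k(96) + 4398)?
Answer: 192/844489 ≈ 0.00022736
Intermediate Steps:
k(S) = (-23 + S)/(2*S) (k(S) = (-23 + S)/((2*S)) = (-23 + S)*(1/(2*S)) = (-23 + S)/(2*S))
1/(k(96) + 4398) = 1/((½)*(-23 + 96)/96 + 4398) = 1/((½)*(1/96)*73 + 4398) = 1/(73/192 + 4398) = 1/(844489/192) = 192/844489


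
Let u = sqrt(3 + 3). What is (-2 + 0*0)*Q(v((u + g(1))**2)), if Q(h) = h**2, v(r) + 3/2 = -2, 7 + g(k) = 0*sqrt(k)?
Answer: -49/2 ≈ -24.500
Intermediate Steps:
g(k) = -7 (g(k) = -7 + 0*sqrt(k) = -7 + 0 = -7)
u = sqrt(6) ≈ 2.4495
v(r) = -7/2 (v(r) = -3/2 - 2 = -7/2)
(-2 + 0*0)*Q(v((u + g(1))**2)) = (-2 + 0*0)*(-7/2)**2 = (-2 + 0)*(49/4) = -2*49/4 = -49/2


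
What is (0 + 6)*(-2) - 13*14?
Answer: -194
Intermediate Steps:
(0 + 6)*(-2) - 13*14 = 6*(-2) - 182 = -12 - 182 = -194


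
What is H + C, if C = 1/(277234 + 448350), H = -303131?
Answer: -219947003503/725584 ≈ -3.0313e+5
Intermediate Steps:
C = 1/725584 ≈ 1.3782e-6
H + C = -303131 + 1/725584 = -219947003503/725584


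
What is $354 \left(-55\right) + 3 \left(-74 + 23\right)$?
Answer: $-19623$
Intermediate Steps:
$354 \left(-55\right) + 3 \left(-74 + 23\right) = -19470 + 3 \left(-51\right) = -19470 - 153 = -19623$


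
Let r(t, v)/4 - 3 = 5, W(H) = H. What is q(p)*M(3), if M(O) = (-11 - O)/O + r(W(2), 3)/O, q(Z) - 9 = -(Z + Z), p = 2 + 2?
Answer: 6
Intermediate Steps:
r(t, v) = 32 (r(t, v) = 12 + 4*5 = 12 + 20 = 32)
p = 4
q(Z) = 9 - 2*Z (q(Z) = 9 - (Z + Z) = 9 - 2*Z)
M(O) = 32/O + (-11 - O)/O (M(O) = (-11 - O)/O + 32/O = 32/O + (-11 - O)/O)
q(p)*M(3) = (9 - 2*4)*((21 - 1*3)/3) = (9 - 8)*((21 - 3)/3) = 1*((⅓)*18) = 1*6 = 6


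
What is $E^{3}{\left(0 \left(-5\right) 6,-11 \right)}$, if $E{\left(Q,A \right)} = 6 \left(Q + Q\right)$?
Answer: $0$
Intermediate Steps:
$E{\left(Q,A \right)} = 12 Q$ ($E{\left(Q,A \right)} = 6 \cdot 2 Q = 12 Q$)
$E^{3}{\left(0 \left(-5\right) 6,-11 \right)} = \left(12 \cdot 0 \left(-5\right) 6\right)^{3} = \left(12 \cdot 0 \cdot 6\right)^{3} = \left(12 \cdot 0\right)^{3} = 0^{3} = 0$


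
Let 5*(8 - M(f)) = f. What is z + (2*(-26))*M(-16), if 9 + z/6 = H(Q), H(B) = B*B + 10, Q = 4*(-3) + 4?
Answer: -962/5 ≈ -192.40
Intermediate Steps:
Q = -8 (Q = -12 + 4 = -8)
M(f) = 8 - f/5
H(B) = 10 + B² (H(B) = B² + 10 = 10 + B²)
z = 390 (z = -54 + 6*(10 + (-8)²) = -54 + 6*(10 + 64) = -54 + 6*74 = -54 + 444 = 390)
z + (2*(-26))*M(-16) = 390 + (2*(-26))*(8 - ⅕*(-16)) = 390 - 52*(8 + 16/5) = 390 - 52*56/5 = 390 - 2912/5 = -962/5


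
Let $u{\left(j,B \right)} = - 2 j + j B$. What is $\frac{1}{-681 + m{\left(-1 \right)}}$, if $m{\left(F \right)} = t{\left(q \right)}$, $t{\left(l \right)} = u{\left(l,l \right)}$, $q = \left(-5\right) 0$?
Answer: $- \frac{1}{681} \approx -0.0014684$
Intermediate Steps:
$q = 0$
$u{\left(j,B \right)} = - 2 j + B j$
$t{\left(l \right)} = l \left(-2 + l\right)$
$m{\left(F \right)} = 0$ ($m{\left(F \right)} = 0 \left(-2 + 0\right) = 0 \left(-2\right) = 0$)
$\frac{1}{-681 + m{\left(-1 \right)}} = \frac{1}{-681 + 0} = \frac{1}{-681} = - \frac{1}{681}$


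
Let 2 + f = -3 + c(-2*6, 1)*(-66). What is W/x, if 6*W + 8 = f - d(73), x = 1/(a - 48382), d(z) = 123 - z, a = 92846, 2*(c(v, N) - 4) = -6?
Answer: -955976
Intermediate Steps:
c(v, N) = 1 (c(v, N) = 4 + (½)*(-6) = 4 - 3 = 1)
x = 1/44464 (x = 1/(92846 - 48382) = 1/44464 ≈ 2.2490e-5)
f = -71 (f = -2 + (-3 + 1*(-66)) = -2 + (-3 - 66) = -2 - 69 = -71)
W = -43/2 (W = -4/3 + (-71 - (123 - 1*73))/6 = -4/3 + (-71 - (123 - 73))/6 = -4/3 + (-71 - 1*50)/6 = -4/3 + (-71 - 50)/6 = -4/3 + (⅙)*(-121) = -4/3 - 121/6 = -43/2 ≈ -21.500)
W/x = -43/(2*1/44464) = -43/2*44464 = -955976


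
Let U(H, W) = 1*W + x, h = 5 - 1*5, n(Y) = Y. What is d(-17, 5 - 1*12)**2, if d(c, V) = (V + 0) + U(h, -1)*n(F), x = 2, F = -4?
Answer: 121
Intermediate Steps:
h = 0 (h = 5 - 5 = 0)
U(H, W) = 2 + W (U(H, W) = 1*W + 2 = W + 2 = 2 + W)
d(c, V) = -4 + V (d(c, V) = (V + 0) + (2 - 1)*(-4) = V + 1*(-4) = V - 4 = -4 + V)
d(-17, 5 - 1*12)**2 = (-4 + (5 - 1*12))**2 = (-4 + (5 - 12))**2 = (-4 - 7)**2 = (-11)**2 = 121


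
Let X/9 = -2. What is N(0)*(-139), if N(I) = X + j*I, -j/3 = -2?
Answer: 2502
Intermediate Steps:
X = -18 (X = 9*(-2) = -18)
j = 6 (j = -3*(-2) = 6)
N(I) = -18 + 6*I
N(0)*(-139) = (-18 + 6*0)*(-139) = (-18 + 0)*(-139) = -18*(-139) = 2502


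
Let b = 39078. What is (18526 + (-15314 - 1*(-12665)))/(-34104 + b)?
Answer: 15877/4974 ≈ 3.1920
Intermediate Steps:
(18526 + (-15314 - 1*(-12665)))/(-34104 + b) = (18526 + (-15314 - 1*(-12665)))/(-34104 + 39078) = (18526 + (-15314 + 12665))/4974 = (18526 - 2649)*(1/4974) = 15877*(1/4974) = 15877/4974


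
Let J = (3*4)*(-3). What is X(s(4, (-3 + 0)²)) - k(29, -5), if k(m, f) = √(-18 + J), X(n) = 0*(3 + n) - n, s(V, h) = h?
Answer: -9 - 3*I*√6 ≈ -9.0 - 7.3485*I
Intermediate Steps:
X(n) = -n (X(n) = 0 - n = -n)
J = -36 (J = 12*(-3) = -36)
k(m, f) = 3*I*√6 (k(m, f) = √(-18 - 36) = √(-54) = 3*I*√6)
X(s(4, (-3 + 0)²)) - k(29, -5) = -(-3 + 0)² - 3*I*√6 = -1*(-3)² - 3*I*√6 = -1*9 - 3*I*√6 = -9 - 3*I*√6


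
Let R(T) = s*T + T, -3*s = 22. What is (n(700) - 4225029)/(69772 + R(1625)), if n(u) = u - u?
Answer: -12675087/178441 ≈ -71.032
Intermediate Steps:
s = -22/3 (s = -⅓*22 = -22/3 ≈ -7.3333)
R(T) = -19*T/3 (R(T) = -22*T/3 + T = -19*T/3)
n(u) = 0
(n(700) - 4225029)/(69772 + R(1625)) = (0 - 4225029)/(69772 - 19/3*1625) = -4225029/(69772 - 30875/3) = -4225029/178441/3 = -4225029*3/178441 = -12675087/178441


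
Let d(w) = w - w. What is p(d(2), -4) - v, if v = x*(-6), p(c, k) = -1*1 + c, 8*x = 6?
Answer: 7/2 ≈ 3.5000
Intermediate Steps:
x = ¾ (x = (⅛)*6 = ¾ ≈ 0.75000)
d(w) = 0
p(c, k) = -1 + c
v = -9/2 (v = (¾)*(-6) = -9/2 ≈ -4.5000)
p(d(2), -4) - v = (-1 + 0) - 1*(-9/2) = -1 + 9/2 = 7/2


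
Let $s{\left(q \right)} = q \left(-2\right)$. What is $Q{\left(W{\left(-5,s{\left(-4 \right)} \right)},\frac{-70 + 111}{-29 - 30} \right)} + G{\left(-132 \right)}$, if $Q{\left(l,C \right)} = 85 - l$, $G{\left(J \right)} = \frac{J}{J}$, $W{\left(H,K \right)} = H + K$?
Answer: $83$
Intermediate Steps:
$s{\left(q \right)} = - 2 q$
$G{\left(J \right)} = 1$
$Q{\left(W{\left(-5,s{\left(-4 \right)} \right)},\frac{-70 + 111}{-29 - 30} \right)} + G{\left(-132 \right)} = \left(85 - \left(-5 - -8\right)\right) + 1 = \left(85 - \left(-5 + 8\right)\right) + 1 = \left(85 - 3\right) + 1 = 82 + 1 = 83$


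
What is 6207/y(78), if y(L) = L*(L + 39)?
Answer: 2069/3042 ≈ 0.68014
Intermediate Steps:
y(L) = L*(39 + L)
6207/y(78) = 6207/((78*(39 + 78))) = 6207/((78*117)) = 6207/9126 = 6207*(1/9126) = 2069/3042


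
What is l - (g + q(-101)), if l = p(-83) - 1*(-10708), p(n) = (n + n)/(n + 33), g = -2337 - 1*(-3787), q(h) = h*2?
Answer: 236583/25 ≈ 9463.3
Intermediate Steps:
q(h) = 2*h
g = 1450 (g = -2337 + 3787 = 1450)
p(n) = 2*n/(33 + n) (p(n) = (2*n)/(33 + n) = 2*n/(33 + n))
l = 267783/25 (l = 2*(-83)/(33 - 83) - 1*(-10708) = 2*(-83)/(-50) + 10708 = 2*(-83)*(-1/50) + 10708 = 83/25 + 10708 = 267783/25 ≈ 10711.)
l - (g + q(-101)) = 267783/25 - (1450 + 2*(-101)) = 267783/25 - (1450 - 202) = 267783/25 - 1*1248 = 267783/25 - 1248 = 236583/25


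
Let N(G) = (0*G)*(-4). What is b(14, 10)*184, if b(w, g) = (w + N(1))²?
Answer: 36064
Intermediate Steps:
N(G) = 0 (N(G) = 0*(-4) = 0)
b(w, g) = w² (b(w, g) = (w + 0)² = w²)
b(14, 10)*184 = 14²*184 = 196*184 = 36064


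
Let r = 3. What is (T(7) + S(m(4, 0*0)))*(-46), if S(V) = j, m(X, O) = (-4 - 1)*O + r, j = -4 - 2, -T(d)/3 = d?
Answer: 1242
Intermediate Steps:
T(d) = -3*d
j = -6
m(X, O) = 3 - 5*O (m(X, O) = (-4 - 1)*O + 3 = -5*O + 3 = 3 - 5*O)
S(V) = -6
(T(7) + S(m(4, 0*0)))*(-46) = (-3*7 - 6)*(-46) = (-21 - 6)*(-46) = -27*(-46) = 1242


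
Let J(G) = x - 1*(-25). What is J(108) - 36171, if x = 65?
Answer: -36081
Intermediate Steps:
J(G) = 90 (J(G) = 65 - 1*(-25) = 65 + 25 = 90)
J(108) - 36171 = 90 - 36171 = -36081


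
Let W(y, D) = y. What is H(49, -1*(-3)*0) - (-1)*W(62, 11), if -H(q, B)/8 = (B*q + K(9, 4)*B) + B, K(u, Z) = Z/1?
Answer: 62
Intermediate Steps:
K(u, Z) = Z (K(u, Z) = Z*1 = Z)
H(q, B) = -40*B - 8*B*q (H(q, B) = -8*((B*q + 4*B) + B) = -8*((4*B + B*q) + B) = -8*(5*B + B*q) = -40*B - 8*B*q)
H(49, -1*(-3)*0) - (-1)*W(62, 11) = -8*-1*(-3)*0*(5 + 49) - (-1)*62 = -8*3*0*54 - 1*(-62) = -8*0*54 + 62 = 0 + 62 = 62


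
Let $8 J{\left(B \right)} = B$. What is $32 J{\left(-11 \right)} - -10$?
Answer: $-34$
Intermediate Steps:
$J{\left(B \right)} = \frac{B}{8}$
$32 J{\left(-11 \right)} - -10 = 32 \cdot \frac{1}{8} \left(-11\right) - -10 = 32 \left(- \frac{11}{8}\right) + 10 = -44 + 10 = -34$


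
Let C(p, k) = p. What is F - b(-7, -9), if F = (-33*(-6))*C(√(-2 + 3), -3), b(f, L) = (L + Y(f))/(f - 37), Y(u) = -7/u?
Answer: 2176/11 ≈ 197.82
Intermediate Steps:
b(f, L) = (L - 7/f)/(-37 + f) (b(f, L) = (L - 7/f)/(f - 37) = (L - 7/f)/(-37 + f))
F = 198 (F = (-33*(-6))*√(-2 + 3) = 198*√1 = 198*1 = 198)
F - b(-7, -9) = 198 - (-7 - 9*(-7))/((-7)*(-37 - 7)) = 198 - (-1)*(-7 + 63)/(7*(-44)) = 198 - (-1)*(-1)*56/(7*44) = 198 - 1*2/11 = 198 - 2/11 = 2176/11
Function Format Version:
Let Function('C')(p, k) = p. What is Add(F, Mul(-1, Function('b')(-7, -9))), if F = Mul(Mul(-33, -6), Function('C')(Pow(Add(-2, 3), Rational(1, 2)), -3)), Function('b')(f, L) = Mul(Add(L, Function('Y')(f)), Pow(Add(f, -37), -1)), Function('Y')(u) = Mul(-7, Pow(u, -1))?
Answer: Rational(2176, 11) ≈ 197.82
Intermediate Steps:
Function('b')(f, L) = Mul(Pow(Add(-37, f), -1), Add(L, Mul(-7, Pow(f, -1)))) (Function('b')(f, L) = Mul(Add(L, Mul(-7, Pow(f, -1))), Pow(Add(f, -37), -1)) = Mul(Add(L, Mul(-7, Pow(f, -1))), Pow(Add(-37, f), -1)) = Mul(Pow(Add(-37, f), -1), Add(L, Mul(-7, Pow(f, -1)))))
F = 198 (F = Mul(Mul(-33, -6), Pow(Add(-2, 3), Rational(1, 2))) = Mul(198, Pow(1, Rational(1, 2))) = Mul(198, 1) = 198)
Add(F, Mul(-1, Function('b')(-7, -9))) = Add(198, Mul(-1, Mul(Pow(-7, -1), Pow(Add(-37, -7), -1), Add(-7, Mul(-9, -7))))) = Add(198, Mul(-1, Mul(Rational(-1, 7), Pow(-44, -1), Add(-7, 63)))) = Add(198, Mul(-1, Mul(Rational(-1, 7), Rational(-1, 44), 56))) = Add(198, Mul(-1, Rational(2, 11))) = Add(198, Rational(-2, 11)) = Rational(2176, 11)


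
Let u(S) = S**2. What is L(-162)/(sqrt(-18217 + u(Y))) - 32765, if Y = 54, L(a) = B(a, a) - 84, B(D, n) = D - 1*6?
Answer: -32765 + 252*I*sqrt(15301)/15301 ≈ -32765.0 + 2.0372*I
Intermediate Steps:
B(D, n) = -6 + D (B(D, n) = D - 6 = -6 + D)
L(a) = -90 + a (L(a) = (-6 + a) - 84 = -90 + a)
L(-162)/(sqrt(-18217 + u(Y))) - 32765 = (-90 - 162)/(sqrt(-18217 + 54**2)) - 32765 = -252/sqrt(-18217 + 2916) - 32765 = -252*(-I*sqrt(15301)/15301) - 32765 = -(-252)*I*sqrt(15301)/15301 - 32765 = 252*I*sqrt(15301)/15301 - 32765 = -32765 + 252*I*sqrt(15301)/15301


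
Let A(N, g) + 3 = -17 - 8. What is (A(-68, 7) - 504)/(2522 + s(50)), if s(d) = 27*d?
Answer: -133/968 ≈ -0.13740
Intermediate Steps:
A(N, g) = -28 (A(N, g) = -3 + (-17 - 8) = -3 - 25 = -28)
(A(-68, 7) - 504)/(2522 + s(50)) = (-28 - 504)/(2522 + 27*50) = -532/(2522 + 1350) = -532/3872 = -532*1/3872 = -133/968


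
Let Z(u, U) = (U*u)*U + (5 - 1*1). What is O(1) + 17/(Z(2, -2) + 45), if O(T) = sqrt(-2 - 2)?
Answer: 17/57 + 2*I ≈ 0.29825 + 2.0*I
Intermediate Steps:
Z(u, U) = 4 + u*U**2 (Z(u, U) = u*U**2 + (5 - 1) = u*U**2 + 4 = 4 + u*U**2)
O(T) = 2*I (O(T) = sqrt(-4) = 2*I)
O(1) + 17/(Z(2, -2) + 45) = 2*I + 17/((4 + 2*(-2)**2) + 45) = 2*I + 17/((4 + 2*4) + 45) = 2*I + 17/((4 + 8) + 45) = 2*I + 17/(12 + 45) = 2*I + 17/57 = 17/57 + 2*I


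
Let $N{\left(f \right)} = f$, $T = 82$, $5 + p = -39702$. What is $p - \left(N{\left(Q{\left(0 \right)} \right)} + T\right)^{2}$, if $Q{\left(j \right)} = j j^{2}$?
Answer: $-46431$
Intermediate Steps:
$p = -39707$ ($p = -5 - 39702 = -39707$)
$Q{\left(j \right)} = j^{3}$
$p - \left(N{\left(Q{\left(0 \right)} \right)} + T\right)^{2} = -39707 - \left(0^{3} + 82\right)^{2} = -39707 - \left(0 + 82\right)^{2} = -39707 - 82^{2} = -39707 - 6724 = -46431$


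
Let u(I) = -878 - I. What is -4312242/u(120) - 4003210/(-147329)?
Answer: 319656752599/73517171 ≈ 4348.1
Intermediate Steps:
-4312242/u(120) - 4003210/(-147329) = -4312242/(-878 - 1*120) - 4003210/(-147329) = -4312242/(-878 - 120) - 4003210*(-1/147329) = -4312242/(-998) + 4003210/147329 = -4312242*(-1/998) + 4003210/147329 = 2156121/499 + 4003210/147329 = 319656752599/73517171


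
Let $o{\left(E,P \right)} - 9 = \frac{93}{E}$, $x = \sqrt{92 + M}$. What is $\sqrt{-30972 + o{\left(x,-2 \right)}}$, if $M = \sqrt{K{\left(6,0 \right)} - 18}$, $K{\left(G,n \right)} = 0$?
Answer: $\sqrt{-30963 + \frac{93}{\sqrt{92 + 3 i \sqrt{2}}}} \approx 0.0006 - 175.94 i$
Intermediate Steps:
$M = 3 i \sqrt{2}$ ($M = \sqrt{0 - 18} = \sqrt{-18} = 3 i \sqrt{2} \approx 4.2426 i$)
$x = \sqrt{92 + 3 i \sqrt{2}} \approx 9.5942 + 0.2211 i$
$o{\left(E,P \right)} = 9 + \frac{93}{E}$
$\sqrt{-30972 + o{\left(x,-2 \right)}} = \sqrt{-30972 + \left(9 + \frac{93}{\sqrt{92 + 3 i \sqrt{2}}}\right)} = \sqrt{-30963 + \frac{93}{\sqrt{92 + 3 i \sqrt{2}}}}$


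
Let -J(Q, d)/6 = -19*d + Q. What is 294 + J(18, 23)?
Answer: 2808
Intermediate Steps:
J(Q, d) = -6*Q + 114*d (J(Q, d) = -6*(-19*d + Q) = -6*(Q - 19*d) = -6*Q + 114*d)
294 + J(18, 23) = 294 + (-6*18 + 114*23) = 294 + (-108 + 2622) = 294 + 2514 = 2808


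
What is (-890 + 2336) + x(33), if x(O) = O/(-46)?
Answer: 66483/46 ≈ 1445.3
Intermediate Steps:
x(O) = -O/46 (x(O) = O*(-1/46) = -O/46)
(-890 + 2336) + x(33) = (-890 + 2336) - 1/46*33 = 1446 - 33/46 = 66483/46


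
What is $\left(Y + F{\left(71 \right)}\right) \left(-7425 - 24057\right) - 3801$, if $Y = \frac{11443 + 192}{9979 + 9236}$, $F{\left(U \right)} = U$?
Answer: $- \frac{964202667}{427} \approx -2.2581 \cdot 10^{6}$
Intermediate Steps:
$Y = \frac{2327}{3843}$ ($Y = \frac{11635}{19215} = 11635 \cdot \frac{1}{19215} = \frac{2327}{3843} \approx 0.60552$)
$\left(Y + F{\left(71 \right)}\right) \left(-7425 - 24057\right) - 3801 = \left(\frac{2327}{3843} + 71\right) \left(-7425 - 24057\right) - 3801 = \frac{275180}{3843} \left(-31482\right) - 3801 = - \frac{962579640}{427} - 3801 = - \frac{964202667}{427}$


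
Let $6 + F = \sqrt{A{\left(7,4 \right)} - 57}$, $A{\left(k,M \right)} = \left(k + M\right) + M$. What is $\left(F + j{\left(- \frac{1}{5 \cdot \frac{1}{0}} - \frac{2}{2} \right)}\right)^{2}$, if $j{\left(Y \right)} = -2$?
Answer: $\left(8 - i \sqrt{42}\right)^{2} \approx 22.0 - 103.69 i$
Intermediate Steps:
$A{\left(k,M \right)} = k + 2 M$ ($A{\left(k,M \right)} = \left(M + k\right) + M = k + 2 M$)
$F = -6 + i \sqrt{42}$ ($F = -6 + \sqrt{\left(7 + 2 \cdot 4\right) - 57} = -6 + \sqrt{\left(7 + 8\right) - 57} = -6 + \sqrt{15 - 57} = -6 + \sqrt{-42} = -6 + i \sqrt{42} \approx -6.0 + 6.4807 i$)
$\left(F + j{\left(- \frac{1}{5 \cdot \frac{1}{0}} - \frac{2}{2} \right)}\right)^{2} = \left(\left(-6 + i \sqrt{42}\right) - 2\right)^{2} = \left(-8 + i \sqrt{42}\right)^{2}$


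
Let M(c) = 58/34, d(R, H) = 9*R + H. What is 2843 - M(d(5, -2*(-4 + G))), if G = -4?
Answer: 48302/17 ≈ 2841.3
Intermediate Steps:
d(R, H) = H + 9*R
M(c) = 29/17 (M(c) = 58*(1/34) = 29/17)
2843 - M(d(5, -2*(-4 + G))) = 2843 - 1*29/17 = 2843 - 29/17 = 48302/17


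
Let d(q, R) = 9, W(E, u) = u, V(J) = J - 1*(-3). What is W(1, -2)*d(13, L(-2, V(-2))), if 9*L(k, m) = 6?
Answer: -18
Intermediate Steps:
V(J) = 3 + J (V(J) = J + 3 = 3 + J)
L(k, m) = 2/3 (L(k, m) = (1/9)*6 = 2/3)
W(1, -2)*d(13, L(-2, V(-2))) = -2*9 = -18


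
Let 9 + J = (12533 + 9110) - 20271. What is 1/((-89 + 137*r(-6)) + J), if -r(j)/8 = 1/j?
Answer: 3/4370 ≈ 0.00068650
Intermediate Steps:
r(j) = -8/j
J = 1363 (J = -9 + ((12533 + 9110) - 20271) = -9 + (21643 - 20271) = -9 + 1372 = 1363)
1/((-89 + 137*r(-6)) + J) = 1/((-89 + 137*(-8/(-6))) + 1363) = 1/((-89 + 137*(-8*(-⅙))) + 1363) = 1/((-89 + 137*(4/3)) + 1363) = 1/((-89 + 548/3) + 1363) = 1/(281/3 + 1363) = 1/(4370/3) = 3/4370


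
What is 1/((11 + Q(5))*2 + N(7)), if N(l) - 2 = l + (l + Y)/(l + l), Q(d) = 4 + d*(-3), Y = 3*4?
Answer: 14/145 ≈ 0.096552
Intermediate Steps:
Y = 12
Q(d) = 4 - 3*d
N(l) = 2 + l + (12 + l)/(2*l) (N(l) = 2 + (l + (l + 12)/(l + l)) = 2 + (l + (12 + l)/((2*l))) = 2 + (l + (12 + l)*(1/(2*l))) = 2 + (l + (12 + l)/(2*l)) = 2 + l + (12 + l)/(2*l))
1/((11 + Q(5))*2 + N(7)) = 1/((11 + (4 - 3*5))*2 + (5/2 + 7 + 6/7)) = 1/((11 + (4 - 15))*2 + (5/2 + 7 + 6*(⅐))) = 1/((11 - 11)*2 + (5/2 + 7 + 6/7)) = 1/(0*2 + 145/14) = 1/(0 + 145/14) = 1/(145/14) = 14/145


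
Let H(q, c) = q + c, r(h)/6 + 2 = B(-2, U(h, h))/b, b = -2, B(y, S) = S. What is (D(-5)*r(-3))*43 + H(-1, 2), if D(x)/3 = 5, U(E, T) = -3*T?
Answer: -25154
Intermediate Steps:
D(x) = 15 (D(x) = 3*5 = 15)
r(h) = -12 + 9*h (r(h) = -12 + 6*(-3*h/(-2)) = -12 + 6*(-3*h*(-1/2)) = -12 + 6*(3*h/2) = -12 + 9*h)
H(q, c) = c + q
(D(-5)*r(-3))*43 + H(-1, 2) = (15*(-12 + 9*(-3)))*43 + (2 - 1) = (15*(-12 - 27))*43 + 1 = (15*(-39))*43 + 1 = -585*43 + 1 = -25155 + 1 = -25154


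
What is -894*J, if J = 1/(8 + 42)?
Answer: -447/25 ≈ -17.880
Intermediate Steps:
J = 1/50 ≈ 0.020000
-894*J = -894*1/50 = -447/25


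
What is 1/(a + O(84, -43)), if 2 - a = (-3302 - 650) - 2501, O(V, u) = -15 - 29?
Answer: 1/6411 ≈ 0.00015598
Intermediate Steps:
O(V, u) = -44
a = 6455 (a = 2 - ((-3302 - 650) - 2501) = 2 - (-3952 - 2501) = 2 - 1*(-6453) = 2 + 6453 = 6455)
1/(a + O(84, -43)) = 1/(6455 - 44) = 1/6411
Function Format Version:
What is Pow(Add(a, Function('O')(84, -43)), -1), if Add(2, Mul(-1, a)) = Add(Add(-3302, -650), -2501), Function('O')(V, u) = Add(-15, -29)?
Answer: Rational(1, 6411) ≈ 0.00015598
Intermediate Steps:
Function('O')(V, u) = -44
a = 6455 (a = Add(2, Mul(-1, Add(Add(-3302, -650), -2501))) = Add(2, Mul(-1, Add(-3952, -2501))) = Add(2, Mul(-1, -6453)) = Add(2, 6453) = 6455)
Pow(Add(a, Function('O')(84, -43)), -1) = Pow(Add(6455, -44), -1) = Pow(6411, -1) = Rational(1, 6411)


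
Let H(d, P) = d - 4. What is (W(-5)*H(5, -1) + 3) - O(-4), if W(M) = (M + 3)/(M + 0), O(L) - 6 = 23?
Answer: -128/5 ≈ -25.600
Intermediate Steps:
H(d, P) = -4 + d
O(L) = 29 (O(L) = 6 + 23 = 29)
W(M) = (3 + M)/M
(W(-5)*H(5, -1) + 3) - O(-4) = (((3 - 5)/(-5))*(-4 + 5) + 3) - 1*29 = (-⅕*(-2)*1 + 3) - 29 = ((⅖)*1 + 3) - 29 = (⅖ + 3) - 29 = 17/5 - 29 = -128/5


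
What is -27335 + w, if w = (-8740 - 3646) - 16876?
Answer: -56597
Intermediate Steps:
w = -29262 (w = -12386 - 16876 = -29262)
-27335 + w = -27335 - 29262 = -56597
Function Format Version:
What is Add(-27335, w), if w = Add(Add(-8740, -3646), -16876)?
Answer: -56597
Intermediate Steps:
w = -29262 (w = Add(-12386, -16876) = -29262)
Add(-27335, w) = Add(-27335, -29262) = -56597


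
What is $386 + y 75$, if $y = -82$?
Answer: $-5764$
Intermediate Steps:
$386 + y 75 = 386 - 6150 = -5764$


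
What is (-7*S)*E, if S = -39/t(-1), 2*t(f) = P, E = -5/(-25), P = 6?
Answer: 91/5 ≈ 18.200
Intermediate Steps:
E = 1/5 (E = -5*(-1/25) = 1/5 ≈ 0.20000)
t(f) = 3 (t(f) = (1/2)*6 = 3)
S = -13 (S = -39/3 = -39*1/3 = -13)
(-7*S)*E = -7*(-13)*(1/5) = 91*(1/5) = 91/5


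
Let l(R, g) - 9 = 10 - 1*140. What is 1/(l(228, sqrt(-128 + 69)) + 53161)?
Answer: 1/53040 ≈ 1.8854e-5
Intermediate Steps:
l(R, g) = -121 (l(R, g) = 9 + (10 - 1*140) = 9 + (10 - 140) = 9 - 130 = -121)
1/(l(228, sqrt(-128 + 69)) + 53161) = 1/(-121 + 53161) = 1/53040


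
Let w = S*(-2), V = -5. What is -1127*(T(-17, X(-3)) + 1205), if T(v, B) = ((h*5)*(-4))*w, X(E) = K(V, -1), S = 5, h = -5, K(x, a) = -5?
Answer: -231035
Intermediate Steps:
w = -10 (w = 5*(-2) = -10)
X(E) = -5
T(v, B) = -1000 (T(v, B) = (-5*5*(-4))*(-10) = -25*(-4)*(-10) = 100*(-10) = -1000)
-1127*(T(-17, X(-3)) + 1205) = -1127*(-1000 + 1205) = -1127*205 = -231035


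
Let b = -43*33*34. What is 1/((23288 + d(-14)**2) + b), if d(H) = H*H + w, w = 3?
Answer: 1/14643 ≈ 6.8292e-5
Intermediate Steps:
d(H) = 3 + H**2 (d(H) = H*H + 3 = H**2 + 3 = 3 + H**2)
b = -48246 (b = -1419*34 = -48246)
1/((23288 + d(-14)**2) + b) = 1/((23288 + (3 + (-14)**2)**2) - 48246) = 1/((23288 + (3 + 196)**2) - 48246) = 1/((23288 + 199**2) - 48246) = 1/((23288 + 39601) - 48246) = 1/(62889 - 48246) = 1/14643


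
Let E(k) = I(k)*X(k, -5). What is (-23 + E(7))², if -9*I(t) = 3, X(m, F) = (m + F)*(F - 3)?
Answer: 2809/9 ≈ 312.11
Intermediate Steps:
X(m, F) = (-3 + F)*(F + m) (X(m, F) = (F + m)*(-3 + F) = (-3 + F)*(F + m))
I(t) = -⅓ (I(t) = -⅑*3 = -⅓)
E(k) = -40/3 + 8*k/3 (E(k) = -((-5)² - 3*(-5) - 3*k - 5*k)/3 = -(25 + 15 - 3*k - 5*k)/3 = -(40 - 8*k)/3 = -40/3 + 8*k/3)
(-23 + E(7))² = (-23 + (-40/3 + (8/3)*7))² = (-23 + (-40/3 + 56/3))² = (-23 + 16/3)² = (-53/3)² = 2809/9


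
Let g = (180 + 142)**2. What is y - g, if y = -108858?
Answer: -212542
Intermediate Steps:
g = 103684 (g = 322**2 = 103684)
y - g = -108858 - 1*103684 = -108858 - 103684 = -212542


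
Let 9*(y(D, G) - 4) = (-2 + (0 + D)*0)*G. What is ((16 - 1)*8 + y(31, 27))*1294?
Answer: 152692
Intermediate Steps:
y(D, G) = 4 - 2*G/9 (y(D, G) = 4 + ((-2 + (0 + D)*0)*G)/9 = 4 + ((-2 + D*0)*G)/9 = 4 + ((-2 + 0)*G)/9 = 4 + (-2*G)/9 = 4 - 2*G/9)
((16 - 1)*8 + y(31, 27))*1294 = ((16 - 1)*8 + (4 - 2/9*27))*1294 = (15*8 + (4 - 6))*1294 = (120 - 2)*1294 = 118*1294 = 152692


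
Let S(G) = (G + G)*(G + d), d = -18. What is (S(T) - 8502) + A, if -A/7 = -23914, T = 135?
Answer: 190486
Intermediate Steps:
A = 167398 (A = -7*(-23914) = 167398)
S(G) = 2*G*(-18 + G) (S(G) = (G + G)*(G - 18) = (2*G)*(-18 + G) = 2*G*(-18 + G))
(S(T) - 8502) + A = (2*135*(-18 + 135) - 8502) + 167398 = (2*135*117 - 8502) + 167398 = (31590 - 8502) + 167398 = 23088 + 167398 = 190486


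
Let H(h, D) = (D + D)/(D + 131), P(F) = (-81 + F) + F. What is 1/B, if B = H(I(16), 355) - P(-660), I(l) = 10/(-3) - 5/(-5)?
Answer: 243/340798 ≈ 0.00071303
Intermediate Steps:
I(l) = -7/3 (I(l) = 10*(-1/3) - 5*(-1/5) = -10/3 + 1 = -7/3)
P(F) = -81 + 2*F
H(h, D) = 2*D/(131 + D) (H(h, D) = (2*D)/(131 + D) = 2*D/(131 + D))
B = 340798/243 (B = 2*355/(131 + 355) - (-81 + 2*(-660)) = 2*355/486 - (-81 - 1320) = 2*355*(1/486) - 1*(-1401) = 355/243 + 1401 = 340798/243 ≈ 1402.5)
1/B = 1/(340798/243) = 243/340798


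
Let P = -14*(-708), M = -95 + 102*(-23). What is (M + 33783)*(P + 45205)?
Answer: 1727477014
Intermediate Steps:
M = -2441 (M = -95 - 2346 = -2441)
P = 9912
(M + 33783)*(P + 45205) = (-2441 + 33783)*(9912 + 45205) = 31342*55117 = 1727477014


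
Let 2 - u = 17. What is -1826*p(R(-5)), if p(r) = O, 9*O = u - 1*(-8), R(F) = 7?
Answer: 12782/9 ≈ 1420.2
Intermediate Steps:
u = -15 (u = 2 - 1*17 = 2 - 17 = -15)
O = -7/9 (O = (-15 - 1*(-8))/9 = (-15 + 8)/9 = (1/9)*(-7) = -7/9 ≈ -0.77778)
p(r) = -7/9
-1826*p(R(-5)) = -1826*(-7/9) = 12782/9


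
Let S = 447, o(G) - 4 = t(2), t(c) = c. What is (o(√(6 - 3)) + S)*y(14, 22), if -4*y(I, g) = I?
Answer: -3171/2 ≈ -1585.5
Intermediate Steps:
y(I, g) = -I/4
o(G) = 6 (o(G) = 4 + 2 = 6)
(o(√(6 - 3)) + S)*y(14, 22) = (6 + 447)*(-¼*14) = 453*(-7/2) = -3171/2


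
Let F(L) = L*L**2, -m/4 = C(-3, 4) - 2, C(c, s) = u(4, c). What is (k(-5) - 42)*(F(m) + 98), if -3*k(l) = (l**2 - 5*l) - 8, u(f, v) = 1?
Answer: -9072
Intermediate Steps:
k(l) = 8/3 - l**2/3 + 5*l/3 (k(l) = -((l**2 - 5*l) - 8)/3 = -(-8 + l**2 - 5*l)/3 = 8/3 - l**2/3 + 5*l/3)
C(c, s) = 1
m = 4 (m = -4*(1 - 2) = -4*(-1) = 4)
F(L) = L**3
(k(-5) - 42)*(F(m) + 98) = ((8/3 - 1/3*(-5)**2 + (5/3)*(-5)) - 42)*(4**3 + 98) = ((8/3 - 1/3*25 - 25/3) - 42)*(64 + 98) = ((8/3 - 25/3 - 25/3) - 42)*162 = (-14 - 42)*162 = -56*162 = -9072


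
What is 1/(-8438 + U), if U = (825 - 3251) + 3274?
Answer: -1/7590 ≈ -0.00013175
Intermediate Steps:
U = 848 (U = -2426 + 3274 = 848)
1/(-8438 + U) = 1/(-8438 + 848) = 1/(-7590) = -1/7590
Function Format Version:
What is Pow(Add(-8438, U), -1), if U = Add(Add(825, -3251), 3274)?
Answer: Rational(-1, 7590) ≈ -0.00013175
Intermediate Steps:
U = 848 (U = Add(-2426, 3274) = 848)
Pow(Add(-8438, U), -1) = Pow(Add(-8438, 848), -1) = Pow(-7590, -1) = Rational(-1, 7590)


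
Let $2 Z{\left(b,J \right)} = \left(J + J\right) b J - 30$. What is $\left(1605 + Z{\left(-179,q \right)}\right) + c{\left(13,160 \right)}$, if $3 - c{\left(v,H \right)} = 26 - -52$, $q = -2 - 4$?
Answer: $-4929$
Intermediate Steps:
$q = -6$ ($q = -2 - 4 = -6$)
$c{\left(v,H \right)} = -75$ ($c{\left(v,H \right)} = 3 - \left(26 - -52\right) = 3 - \left(26 + 52\right) = 3 - 78 = -75$)
$Z{\left(b,J \right)} = -15 + b J^{2}$ ($Z{\left(b,J \right)} = \frac{\left(J + J\right) b J - 30}{2} = \frac{2 J b J - 30}{2} = \frac{2 b J^{2} - 30}{2} = \frac{-30 + 2 b J^{2}}{2} = -15 + b J^{2}$)
$\left(1605 + Z{\left(-179,q \right)}\right) + c{\left(13,160 \right)} = \left(1605 - \left(15 + 179 \left(-6\right)^{2}\right)\right) - 75 = \left(1605 - 6459\right) - 75 = -4854 - 75 = -4929$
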